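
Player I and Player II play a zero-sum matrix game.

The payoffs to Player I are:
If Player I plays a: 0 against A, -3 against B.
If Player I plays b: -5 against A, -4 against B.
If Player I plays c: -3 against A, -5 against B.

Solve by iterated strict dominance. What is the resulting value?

Row c is strictly dominated by row a (0>-3, -3>-5); eliminate c.
Row b is strictly dominated by row a (0>-5, -3>-4); eliminate b.
Column A is strictly dominated by B for Player II (-3<0); eliminate A.
Only (a, B) remains, with payoff -3.

-3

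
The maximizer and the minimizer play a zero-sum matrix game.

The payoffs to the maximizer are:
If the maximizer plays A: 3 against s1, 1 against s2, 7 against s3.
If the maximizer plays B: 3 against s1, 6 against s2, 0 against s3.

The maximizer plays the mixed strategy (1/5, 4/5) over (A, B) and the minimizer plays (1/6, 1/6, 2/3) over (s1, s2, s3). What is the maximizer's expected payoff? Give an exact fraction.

34/15

Against (1/6, 1/6, 2/3), each row's expected payoff is A: 16/3; B: 3/2.
Taking the (1/5, 4/5)-weighted average: (1/5)·(16/3) + (4/5)·(3/2) = 34/15.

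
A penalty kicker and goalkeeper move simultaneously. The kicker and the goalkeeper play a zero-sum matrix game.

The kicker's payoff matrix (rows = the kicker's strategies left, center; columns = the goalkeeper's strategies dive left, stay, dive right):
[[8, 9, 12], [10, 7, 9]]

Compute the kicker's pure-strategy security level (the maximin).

The worst-case payoff for each row is left: 8, center: 7.
The best of these is 8.

8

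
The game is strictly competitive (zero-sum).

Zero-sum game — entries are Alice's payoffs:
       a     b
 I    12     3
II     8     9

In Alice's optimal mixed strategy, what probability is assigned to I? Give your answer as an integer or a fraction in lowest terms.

1/10

Row minima are 3 and 8, so Alice's maximin is 8; column maxima are 12 and 9, so Bob's minimax is 9. These differ, so the equilibrium is in mixed strategies.
Let Alice play I with probability p. Bob is indifferent when 12p + 8(1−p) = 3p + 9(1−p), giving p = 1/10.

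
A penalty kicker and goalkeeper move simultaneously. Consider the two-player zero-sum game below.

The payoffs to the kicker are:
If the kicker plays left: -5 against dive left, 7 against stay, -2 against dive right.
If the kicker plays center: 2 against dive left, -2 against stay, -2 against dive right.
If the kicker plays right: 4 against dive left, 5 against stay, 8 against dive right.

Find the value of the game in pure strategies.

Row minima: -5, -2, 4 → the kicker's maximin is 4.
Column maxima: 4, 7, 8 → the goalkeeper's minimax is 4.
They coincide at (right, dive left), so the value is 4.

4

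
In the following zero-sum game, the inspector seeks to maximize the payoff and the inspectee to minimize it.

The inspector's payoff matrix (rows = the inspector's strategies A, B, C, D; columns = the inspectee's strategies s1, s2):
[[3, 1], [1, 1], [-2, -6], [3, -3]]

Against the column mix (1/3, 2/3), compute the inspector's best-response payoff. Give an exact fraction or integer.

A: (3)·(1/3) + (1)·(2/3) = 5/3.
B: (1)·(1/3) + (1)·(2/3) = 1.
C: (-2)·(1/3) + (-6)·(2/3) = -14/3.
D: (3)·(1/3) + (-3)·(2/3) = -1.
The best pure response is A with expected payoff 5/3.

5/3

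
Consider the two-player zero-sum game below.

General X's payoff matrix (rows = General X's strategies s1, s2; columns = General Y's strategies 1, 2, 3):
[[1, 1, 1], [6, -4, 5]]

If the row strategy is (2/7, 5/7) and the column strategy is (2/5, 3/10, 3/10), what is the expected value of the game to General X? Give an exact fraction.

Against (2/5, 3/10, 3/10), each row's expected payoff is s1: 1; s2: 27/10.
Taking the (2/7, 5/7)-weighted average: (2/7)·(1) + (5/7)·(27/10) = 31/14.

31/14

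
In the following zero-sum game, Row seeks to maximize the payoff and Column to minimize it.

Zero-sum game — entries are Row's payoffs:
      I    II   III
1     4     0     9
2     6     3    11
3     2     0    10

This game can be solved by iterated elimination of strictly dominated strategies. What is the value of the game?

Column I is strictly dominated by II for Column (0<4, 3<6, 0<2); eliminate I.
Column III is strictly dominated by II for Column (0<9, 3<11, 0<10); eliminate III.
Row 1 is strictly dominated by row 2 (3>0); eliminate 1.
Row 3 is strictly dominated by row 2 (3>0); eliminate 3.
Only (2, II) remains, with payoff 3.

3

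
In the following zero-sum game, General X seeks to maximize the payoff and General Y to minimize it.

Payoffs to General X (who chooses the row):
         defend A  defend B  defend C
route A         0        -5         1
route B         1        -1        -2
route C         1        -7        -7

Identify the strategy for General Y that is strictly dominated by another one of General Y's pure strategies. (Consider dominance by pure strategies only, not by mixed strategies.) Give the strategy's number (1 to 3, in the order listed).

1

General Y prefers columns that give General X less. Compare defend A with defend B: -5 < 0, -1 < 1, -7 < 1.
So defend B strictly dominates defend A for General Y; defend A is strictly dominated.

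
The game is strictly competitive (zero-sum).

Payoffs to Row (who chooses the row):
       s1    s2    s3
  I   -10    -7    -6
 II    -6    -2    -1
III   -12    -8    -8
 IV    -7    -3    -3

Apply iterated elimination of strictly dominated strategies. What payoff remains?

-6

Row I is strictly dominated by row II (-6>-10, -2>-7, -1>-6); eliminate I.
Column s2 is strictly dominated by s1 for Column (-6<-2, -12<-8, -7<-3); eliminate s2.
Row III is strictly dominated by row II (-6>-12, -1>-8); eliminate III.
Column s3 is strictly dominated by s1 for Column (-6<-1, -7<-3); eliminate s3.
Row IV is strictly dominated by row II (-6>-7); eliminate IV.
Only (II, s1) remains, with payoff -6.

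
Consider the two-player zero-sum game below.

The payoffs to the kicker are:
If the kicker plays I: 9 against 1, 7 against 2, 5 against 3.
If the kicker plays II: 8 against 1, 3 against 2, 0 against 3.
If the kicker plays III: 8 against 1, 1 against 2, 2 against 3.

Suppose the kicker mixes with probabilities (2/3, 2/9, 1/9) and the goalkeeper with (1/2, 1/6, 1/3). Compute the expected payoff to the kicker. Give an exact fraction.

347/54

Against (1/2, 1/6, 1/3), each row's expected payoff is I: 22/3; II: 9/2; III: 29/6.
Taking the (2/3, 2/9, 1/9)-weighted average: (2/3)·(22/3) + (2/9)·(9/2) + (1/9)·(29/6) = 347/54.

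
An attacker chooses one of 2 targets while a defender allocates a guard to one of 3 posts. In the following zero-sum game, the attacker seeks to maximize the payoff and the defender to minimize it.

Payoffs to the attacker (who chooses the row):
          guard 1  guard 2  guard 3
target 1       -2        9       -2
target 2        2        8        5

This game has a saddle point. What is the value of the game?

Row minima: -2, 2 → the attacker's maximin is 2.
Column maxima: 2, 9, 5 → the defender's minimax is 2.
They coincide at (target 2, guard 1), so the value is 2.

2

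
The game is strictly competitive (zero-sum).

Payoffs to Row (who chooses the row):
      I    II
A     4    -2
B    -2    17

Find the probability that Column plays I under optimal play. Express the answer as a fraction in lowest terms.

19/25

Row minima are -2 and -2, so Row's maximin is -2; column maxima are 4 and 17, so Column's minimax is 4. These differ, so the equilibrium is in mixed strategies.
Let Column play I with probability q. Row is indifferent when 4q − 2(1−q) = −2q + 17(1−q), giving q = 19/25.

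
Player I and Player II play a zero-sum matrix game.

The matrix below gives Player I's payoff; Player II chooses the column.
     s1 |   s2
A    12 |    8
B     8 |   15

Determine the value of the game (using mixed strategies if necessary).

Row minima are 8 and 8, so Player I's maximin is 8; column maxima are 12 and 15, so Player II's minimax is 12. These differ, so the equilibrium is in mixed strategies.
Let Player I play A with probability p. Player II is indifferent when 12p + 8(1−p) = 8p + 15(1−p), giving p = 7/11.
Let Player II play s1 with probability q. Player I is indifferent when 12q + 8(1−q) = 8q + 15(1−q), giving q = 7/11.
The value is 12·(7/11) + (8)·(4/11) = 116/11.

116/11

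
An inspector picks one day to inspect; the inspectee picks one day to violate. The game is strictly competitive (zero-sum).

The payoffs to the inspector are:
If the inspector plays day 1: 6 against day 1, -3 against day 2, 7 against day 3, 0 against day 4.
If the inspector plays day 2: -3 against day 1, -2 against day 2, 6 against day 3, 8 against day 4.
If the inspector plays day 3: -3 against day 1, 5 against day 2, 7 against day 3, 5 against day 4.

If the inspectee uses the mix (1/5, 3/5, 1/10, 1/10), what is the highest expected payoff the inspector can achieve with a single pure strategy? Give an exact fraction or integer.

18/5

day 1: (6)·(1/5) + (-3)·(3/5) + (7)·(1/10) + (0)·(1/10) = 1/10.
day 2: (-3)·(1/5) + (-2)·(3/5) + (6)·(1/10) + (8)·(1/10) = -2/5.
day 3: (-3)·(1/5) + (5)·(3/5) + (7)·(1/10) + (5)·(1/10) = 18/5.
The best pure response is day 3 with expected payoff 18/5.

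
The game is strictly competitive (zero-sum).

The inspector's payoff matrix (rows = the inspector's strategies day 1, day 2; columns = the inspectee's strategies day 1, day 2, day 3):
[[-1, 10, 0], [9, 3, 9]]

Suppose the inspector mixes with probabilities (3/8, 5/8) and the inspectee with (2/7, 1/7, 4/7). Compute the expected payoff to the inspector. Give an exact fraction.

Against (2/7, 1/7, 4/7), each row's expected payoff is day 1: 8/7; day 2: 57/7.
Taking the (3/8, 5/8)-weighted average: (3/8)·(8/7) + (5/8)·(57/7) = 309/56.

309/56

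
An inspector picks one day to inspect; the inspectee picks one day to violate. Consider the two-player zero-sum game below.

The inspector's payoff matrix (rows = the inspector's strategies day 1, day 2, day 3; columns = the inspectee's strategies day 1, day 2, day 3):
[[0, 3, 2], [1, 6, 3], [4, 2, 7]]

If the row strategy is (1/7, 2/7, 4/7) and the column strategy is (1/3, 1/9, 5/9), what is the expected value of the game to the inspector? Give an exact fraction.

Against (1/3, 1/9, 5/9), each row's expected payoff is day 1: 13/9; day 2: 8/3; day 3: 49/9.
Taking the (1/7, 2/7, 4/7)-weighted average: (1/7)·(13/9) + (2/7)·(8/3) + (4/7)·(49/9) = 257/63.

257/63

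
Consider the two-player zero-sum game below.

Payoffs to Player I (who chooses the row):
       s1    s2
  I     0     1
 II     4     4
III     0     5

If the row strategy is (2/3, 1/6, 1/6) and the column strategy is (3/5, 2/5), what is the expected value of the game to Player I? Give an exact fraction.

Against (3/5, 2/5), each row's expected payoff is I: 2/5; II: 4; III: 2.
Taking the (2/3, 1/6, 1/6)-weighted average: (2/3)·(2/5) + (1/6)·(4) + (1/6)·(2) = 19/15.

19/15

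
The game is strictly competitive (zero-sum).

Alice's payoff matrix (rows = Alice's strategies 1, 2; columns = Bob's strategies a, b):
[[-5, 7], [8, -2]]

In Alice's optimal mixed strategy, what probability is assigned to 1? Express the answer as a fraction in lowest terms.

Row minima are -5 and -2, so Alice's maximin is -2; column maxima are 8 and 7, so Bob's minimax is 7. These differ, so the equilibrium is in mixed strategies.
Let Alice play 1 with probability p. Bob is indifferent when −5p + 8(1−p) = 7p − 2(1−p), giving p = 5/11.

5/11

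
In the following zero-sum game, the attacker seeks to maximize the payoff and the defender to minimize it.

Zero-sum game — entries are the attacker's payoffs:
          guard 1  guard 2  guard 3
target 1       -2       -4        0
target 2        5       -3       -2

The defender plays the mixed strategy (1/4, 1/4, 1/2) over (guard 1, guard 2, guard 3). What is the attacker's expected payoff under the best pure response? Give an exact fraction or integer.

-1/2

target 1: (-2)·(1/4) + (-4)·(1/4) + (0)·(1/2) = -3/2.
target 2: (5)·(1/4) + (-3)·(1/4) + (-2)·(1/2) = -1/2.
The best pure response is target 2 with expected payoff -1/2.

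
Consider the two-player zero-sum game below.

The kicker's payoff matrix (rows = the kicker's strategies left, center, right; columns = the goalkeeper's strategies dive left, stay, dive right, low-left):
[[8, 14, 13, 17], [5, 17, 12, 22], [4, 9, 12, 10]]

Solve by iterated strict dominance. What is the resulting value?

Row right is strictly dominated by row left (8>4, 14>9, 13>12, 17>10); eliminate right.
Column stay is strictly dominated by dive left for the goalkeeper (8<14, 5<17); eliminate stay.
Column low-left is strictly dominated by dive left for the goalkeeper (8<17, 5<22); eliminate low-left.
Column dive right is strictly dominated by dive left for the goalkeeper (8<13, 5<12); eliminate dive right.
Row center is strictly dominated by row left (8>5); eliminate center.
Only (left, dive left) remains, with payoff 8.

8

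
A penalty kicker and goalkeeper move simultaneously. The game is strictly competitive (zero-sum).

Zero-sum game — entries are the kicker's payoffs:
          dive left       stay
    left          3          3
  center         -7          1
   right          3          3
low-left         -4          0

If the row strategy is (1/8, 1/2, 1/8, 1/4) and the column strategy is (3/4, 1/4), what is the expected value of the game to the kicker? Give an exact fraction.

Against (3/4, 1/4), each row's expected payoff is left: 3; center: -5; right: 3; low-left: -3.
Taking the (1/8, 1/2, 1/8, 1/4)-weighted average: (1/8)·(3) + (1/2)·(-5) + (1/8)·(3) + (1/4)·(-3) = -5/2.

-5/2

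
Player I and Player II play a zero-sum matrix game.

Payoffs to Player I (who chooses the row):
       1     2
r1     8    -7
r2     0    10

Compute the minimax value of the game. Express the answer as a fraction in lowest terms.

Row minima are -7 and 0, so Player I's maximin is 0; column maxima are 8 and 10, so Player II's minimax is 8. These differ, so the equilibrium is in mixed strategies.
Let Player I play r1 with probability p. Player II is indifferent when 8p = −7p + 10(1−p), giving p = 2/5.
Let Player II play 1 with probability q. Player I is indifferent when 8q − 7(1−q) = 10(1−q), giving q = 17/25.
The value is 8·(17/25) + (-7)·(8/25) = 16/5.

16/5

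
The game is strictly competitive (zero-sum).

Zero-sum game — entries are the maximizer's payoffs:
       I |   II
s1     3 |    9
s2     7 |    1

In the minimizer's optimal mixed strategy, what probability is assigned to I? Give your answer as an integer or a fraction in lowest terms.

Row minima are 3 and 1, so the maximizer's maximin is 3; column maxima are 7 and 9, so the minimizer's minimax is 7. These differ, so the equilibrium is in mixed strategies.
Let the minimizer play I with probability q. The maximizer is indifferent when 3q + 9(1−q) = 7q + (1−q), giving q = 2/3.

2/3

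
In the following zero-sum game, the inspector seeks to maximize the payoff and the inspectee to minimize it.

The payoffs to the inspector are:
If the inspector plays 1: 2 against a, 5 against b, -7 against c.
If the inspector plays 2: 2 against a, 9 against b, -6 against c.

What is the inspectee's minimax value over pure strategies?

The worst case (largest entry) in each column is a: 2, b: 9, c: -6.
The best (smallest) of these is -6.

-6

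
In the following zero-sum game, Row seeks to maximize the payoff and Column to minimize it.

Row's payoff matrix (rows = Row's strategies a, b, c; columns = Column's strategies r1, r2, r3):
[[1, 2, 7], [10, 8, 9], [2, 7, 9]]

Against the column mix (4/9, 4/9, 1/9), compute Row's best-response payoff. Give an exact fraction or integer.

9

a: (1)·(4/9) + (2)·(4/9) + (7)·(1/9) = 19/9.
b: (10)·(4/9) + (8)·(4/9) + (9)·(1/9) = 9.
c: (2)·(4/9) + (7)·(4/9) + (9)·(1/9) = 5.
The best pure response is b with expected payoff 9.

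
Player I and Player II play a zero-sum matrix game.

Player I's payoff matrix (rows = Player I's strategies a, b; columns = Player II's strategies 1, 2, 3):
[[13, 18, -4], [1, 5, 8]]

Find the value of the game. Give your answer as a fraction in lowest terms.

9/2

Column 2 is strictly dominated by 1 for Player II (it gives Player I more in every row).
The remaining 2×2 game on (a, b) × (1, 3) has no saddle point. Let Player I play a with probability p; indifference gives 13p + (1−p) = −4p + 8(1−p), so p = 7/24.
Similarly Player II's optimal q on 1 is 1/2, and the value is 13·(1/2) + (-4)·(1/2) = 9/2.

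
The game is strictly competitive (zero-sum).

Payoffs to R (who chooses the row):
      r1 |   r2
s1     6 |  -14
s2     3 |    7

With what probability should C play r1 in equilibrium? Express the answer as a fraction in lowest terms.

7/8

Row minima are -14 and 3, so R's maximin is 3; column maxima are 6 and 7, so C's minimax is 6. These differ, so the equilibrium is in mixed strategies.
Let C play r1 with probability q. R is indifferent when 6q − 14(1−q) = 3q + 7(1−q), giving q = 7/8.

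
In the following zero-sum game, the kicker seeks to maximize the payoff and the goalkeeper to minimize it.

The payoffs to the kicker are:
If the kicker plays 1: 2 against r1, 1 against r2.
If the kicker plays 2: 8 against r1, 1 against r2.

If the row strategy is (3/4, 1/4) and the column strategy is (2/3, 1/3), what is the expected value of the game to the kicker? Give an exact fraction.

Against (2/3, 1/3), each row's expected payoff is 1: 5/3; 2: 17/3.
Taking the (3/4, 1/4)-weighted average: (3/4)·(5/3) + (1/4)·(17/3) = 8/3.

8/3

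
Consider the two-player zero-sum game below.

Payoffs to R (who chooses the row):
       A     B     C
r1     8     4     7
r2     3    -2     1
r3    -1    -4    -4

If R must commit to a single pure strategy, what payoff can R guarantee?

The worst-case payoff for each row is r1: 4, r2: -2, r3: -4.
The best of these is 4.

4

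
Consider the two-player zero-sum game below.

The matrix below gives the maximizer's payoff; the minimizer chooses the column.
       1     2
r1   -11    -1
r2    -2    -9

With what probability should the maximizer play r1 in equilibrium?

7/17

Row minima are -11 and -9, so the maximizer's maximin is -9; column maxima are -2 and -1, so the minimizer's minimax is -2. These differ, so the equilibrium is in mixed strategies.
Let the maximizer play r1 with probability p. The minimizer is indifferent when −11p − 2(1−p) = −p − 9(1−p), giving p = 7/17.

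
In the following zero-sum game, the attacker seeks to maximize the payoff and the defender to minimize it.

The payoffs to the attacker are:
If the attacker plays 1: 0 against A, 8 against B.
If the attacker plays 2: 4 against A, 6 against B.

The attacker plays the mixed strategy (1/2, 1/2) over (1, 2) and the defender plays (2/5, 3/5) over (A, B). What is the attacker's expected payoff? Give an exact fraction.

Against (2/5, 3/5), each row's expected payoff is 1: 24/5; 2: 26/5.
Taking the (1/2, 1/2)-weighted average: (1/2)·(24/5) + (1/2)·(26/5) = 5.

5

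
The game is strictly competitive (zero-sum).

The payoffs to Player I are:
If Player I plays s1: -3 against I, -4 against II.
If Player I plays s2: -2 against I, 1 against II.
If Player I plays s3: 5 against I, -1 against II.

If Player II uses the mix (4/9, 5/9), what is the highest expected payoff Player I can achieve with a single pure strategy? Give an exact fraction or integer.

s1: (-3)·(4/9) + (-4)·(5/9) = -32/9.
s2: (-2)·(4/9) + (1)·(5/9) = -1/3.
s3: (5)·(4/9) + (-1)·(5/9) = 5/3.
The best pure response is s3 with expected payoff 5/3.

5/3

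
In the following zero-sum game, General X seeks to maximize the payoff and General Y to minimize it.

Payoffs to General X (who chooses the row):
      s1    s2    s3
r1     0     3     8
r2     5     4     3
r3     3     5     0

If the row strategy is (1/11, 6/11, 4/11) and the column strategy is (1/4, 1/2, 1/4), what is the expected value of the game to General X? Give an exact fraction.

Against (1/4, 1/2, 1/4), each row's expected payoff is r1: 7/2; r2: 4; r3: 13/4.
Taking the (1/11, 6/11, 4/11)-weighted average: (1/11)·(7/2) + (6/11)·(4) + (4/11)·(13/4) = 81/22.

81/22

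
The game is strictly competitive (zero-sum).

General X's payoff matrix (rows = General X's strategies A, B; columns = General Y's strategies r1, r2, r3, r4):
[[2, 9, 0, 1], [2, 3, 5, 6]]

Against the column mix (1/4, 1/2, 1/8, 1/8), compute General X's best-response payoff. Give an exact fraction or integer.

A: (2)·(1/4) + (9)·(1/2) + (0)·(1/8) + (1)·(1/8) = 41/8.
B: (2)·(1/4) + (3)·(1/2) + (5)·(1/8) + (6)·(1/8) = 27/8.
The best pure response is A with expected payoff 41/8.

41/8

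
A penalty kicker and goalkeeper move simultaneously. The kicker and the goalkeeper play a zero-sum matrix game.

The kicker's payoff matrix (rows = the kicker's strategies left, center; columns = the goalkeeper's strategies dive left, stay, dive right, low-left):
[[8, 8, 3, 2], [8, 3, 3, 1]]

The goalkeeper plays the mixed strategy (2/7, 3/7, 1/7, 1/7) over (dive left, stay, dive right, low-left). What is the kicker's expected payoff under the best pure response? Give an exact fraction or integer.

left: (8)·(2/7) + (8)·(3/7) + (3)·(1/7) + (2)·(1/7) = 45/7.
center: (8)·(2/7) + (3)·(3/7) + (3)·(1/7) + (1)·(1/7) = 29/7.
The best pure response is left with expected payoff 45/7.

45/7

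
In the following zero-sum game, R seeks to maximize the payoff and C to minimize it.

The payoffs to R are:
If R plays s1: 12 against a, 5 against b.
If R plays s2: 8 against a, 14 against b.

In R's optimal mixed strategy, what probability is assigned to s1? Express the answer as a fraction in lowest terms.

6/13

Row minima are 5 and 8, so R's maximin is 8; column maxima are 12 and 14, so C's minimax is 12. These differ, so the equilibrium is in mixed strategies.
Let R play s1 with probability p. C is indifferent when 12p + 8(1−p) = 5p + 14(1−p), giving p = 6/13.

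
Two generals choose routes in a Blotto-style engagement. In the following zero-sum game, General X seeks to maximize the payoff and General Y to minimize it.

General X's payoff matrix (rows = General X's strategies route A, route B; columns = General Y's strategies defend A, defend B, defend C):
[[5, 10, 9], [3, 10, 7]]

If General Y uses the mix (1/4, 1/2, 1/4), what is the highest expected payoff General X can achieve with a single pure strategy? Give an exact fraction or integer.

route A: (5)·(1/4) + (10)·(1/2) + (9)·(1/4) = 17/2.
route B: (3)·(1/4) + (10)·(1/2) + (7)·(1/4) = 15/2.
The best pure response is route A with expected payoff 17/2.

17/2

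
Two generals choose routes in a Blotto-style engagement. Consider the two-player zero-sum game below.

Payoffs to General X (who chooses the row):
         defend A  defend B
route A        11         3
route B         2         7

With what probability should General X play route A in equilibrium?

5/13

Row minima are 3 and 2, so General X's maximin is 3; column maxima are 11 and 7, so General Y's minimax is 7. These differ, so the equilibrium is in mixed strategies.
Let General X play route A with probability p. General Y is indifferent when 11p + 2(1−p) = 3p + 7(1−p), giving p = 5/13.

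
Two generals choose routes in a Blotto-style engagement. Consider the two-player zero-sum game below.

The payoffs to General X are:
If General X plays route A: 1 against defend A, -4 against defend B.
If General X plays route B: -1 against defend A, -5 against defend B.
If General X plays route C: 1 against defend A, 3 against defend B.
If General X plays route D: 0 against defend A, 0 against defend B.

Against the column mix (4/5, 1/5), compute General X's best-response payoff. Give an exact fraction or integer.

7/5

route A: (1)·(4/5) + (-4)·(1/5) = 0.
route B: (-1)·(4/5) + (-5)·(1/5) = -9/5.
route C: (1)·(4/5) + (3)·(1/5) = 7/5.
route D: (0)·(4/5) + (0)·(1/5) = 0.
The best pure response is route C with expected payoff 7/5.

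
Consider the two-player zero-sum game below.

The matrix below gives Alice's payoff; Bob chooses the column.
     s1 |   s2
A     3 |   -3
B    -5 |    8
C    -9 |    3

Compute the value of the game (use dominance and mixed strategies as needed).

Row C is strictly dominated by row B, so Alice never plays it.
The remaining 2×2 game on (A, B) × (s1, s2) has no saddle point. Let Alice play A with probability p; indifference gives 3p − 5(1−p) = −3p + 8(1−p), so p = 13/19.
Similarly Bob's optimal q on s1 is 11/19, and the value is 3·(11/19) + (-3)·(8/19) = 9/19.

9/19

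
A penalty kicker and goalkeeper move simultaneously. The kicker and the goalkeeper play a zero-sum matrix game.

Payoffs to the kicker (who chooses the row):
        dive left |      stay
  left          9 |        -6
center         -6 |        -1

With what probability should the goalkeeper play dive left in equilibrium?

1/4

Row minima are -6 and -6, so the kicker's maximin is -6; column maxima are 9 and -1, so the goalkeeper's minimax is -1. These differ, so the equilibrium is in mixed strategies.
Let the goalkeeper play dive left with probability q. The kicker is indifferent when 9q − 6(1−q) = −6q − (1−q), giving q = 1/4.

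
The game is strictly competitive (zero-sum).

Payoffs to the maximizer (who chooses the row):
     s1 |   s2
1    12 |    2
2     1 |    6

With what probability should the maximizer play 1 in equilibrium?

Row minima are 2 and 1, so the maximizer's maximin is 2; column maxima are 12 and 6, so the minimizer's minimax is 6. These differ, so the equilibrium is in mixed strategies.
Let the maximizer play 1 with probability p. The minimizer is indifferent when 12p + (1−p) = 2p + 6(1−p), giving p = 1/3.

1/3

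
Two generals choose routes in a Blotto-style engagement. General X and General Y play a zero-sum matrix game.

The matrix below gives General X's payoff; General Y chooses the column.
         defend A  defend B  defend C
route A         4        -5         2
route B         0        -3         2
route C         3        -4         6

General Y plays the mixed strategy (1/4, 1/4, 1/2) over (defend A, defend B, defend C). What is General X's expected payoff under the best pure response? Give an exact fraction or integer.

route A: (4)·(1/4) + (-5)·(1/4) + (2)·(1/2) = 3/4.
route B: (0)·(1/4) + (-3)·(1/4) + (2)·(1/2) = 1/4.
route C: (3)·(1/4) + (-4)·(1/4) + (6)·(1/2) = 11/4.
The best pure response is route C with expected payoff 11/4.

11/4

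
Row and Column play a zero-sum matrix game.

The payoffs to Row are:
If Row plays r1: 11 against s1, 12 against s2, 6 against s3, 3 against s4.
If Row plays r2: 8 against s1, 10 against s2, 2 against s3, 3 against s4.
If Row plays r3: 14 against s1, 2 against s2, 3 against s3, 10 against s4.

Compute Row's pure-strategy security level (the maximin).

3

The worst-case payoff for each row is r1: 3, r2: 2, r3: 2.
The best of these is 3.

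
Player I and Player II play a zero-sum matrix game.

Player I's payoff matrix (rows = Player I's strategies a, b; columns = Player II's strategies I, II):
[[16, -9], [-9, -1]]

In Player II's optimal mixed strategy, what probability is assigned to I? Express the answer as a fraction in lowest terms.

Row minima are -9 and -9, so Player I's maximin is -9; column maxima are 16 and -1, so Player II's minimax is -1. These differ, so the equilibrium is in mixed strategies.
Let Player II play I with probability q. Player I is indifferent when 16q − 9(1−q) = −9q − (1−q), giving q = 8/33.

8/33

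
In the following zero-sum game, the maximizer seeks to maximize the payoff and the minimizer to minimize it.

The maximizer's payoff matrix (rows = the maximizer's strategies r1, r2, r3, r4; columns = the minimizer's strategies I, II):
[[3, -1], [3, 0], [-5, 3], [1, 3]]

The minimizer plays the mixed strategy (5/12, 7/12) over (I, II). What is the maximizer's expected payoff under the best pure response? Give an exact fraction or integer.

r1: (3)·(5/12) + (-1)·(7/12) = 2/3.
r2: (3)·(5/12) + (0)·(7/12) = 5/4.
r3: (-5)·(5/12) + (3)·(7/12) = -1/3.
r4: (1)·(5/12) + (3)·(7/12) = 13/6.
The best pure response is r4 with expected payoff 13/6.

13/6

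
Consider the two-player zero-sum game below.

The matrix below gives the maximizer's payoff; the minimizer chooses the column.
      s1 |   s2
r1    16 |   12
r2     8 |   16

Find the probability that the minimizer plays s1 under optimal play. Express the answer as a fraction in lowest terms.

1/3

Row minima are 12 and 8, so the maximizer's maximin is 12; column maxima are 16 and 16, so the minimizer's minimax is 16. These differ, so the equilibrium is in mixed strategies.
Let the minimizer play s1 with probability q. The maximizer is indifferent when 16q + 12(1−q) = 8q + 16(1−q), giving q = 1/3.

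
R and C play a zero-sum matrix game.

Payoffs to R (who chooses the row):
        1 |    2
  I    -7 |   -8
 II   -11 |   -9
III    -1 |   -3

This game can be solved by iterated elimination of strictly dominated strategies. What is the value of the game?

-3

Row I is strictly dominated by row III (-1>-7, -3>-8); eliminate I.
Row II is strictly dominated by row III (-1>-11, -3>-9); eliminate II.
Column 1 is strictly dominated by 2 for C (-3<-1); eliminate 1.
Only (III, 2) remains, with payoff -3.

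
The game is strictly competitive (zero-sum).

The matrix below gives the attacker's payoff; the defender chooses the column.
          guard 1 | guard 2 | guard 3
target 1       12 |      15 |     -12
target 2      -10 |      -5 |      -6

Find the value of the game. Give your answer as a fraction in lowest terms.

Column guard 2 is strictly dominated by guard 1 for the defender (it gives the attacker more in every row).
The remaining 2×2 game on (target 1, target 2) × (guard 1, guard 3) has no saddle point. Let the attacker play target 1 with probability p; indifference gives 12p − 10(1−p) = −12p − 6(1−p), so p = 1/7.
Similarly the defender's optimal q on guard 1 is 3/14, and the value is 12·(3/14) + (-12)·(11/14) = -48/7.

-48/7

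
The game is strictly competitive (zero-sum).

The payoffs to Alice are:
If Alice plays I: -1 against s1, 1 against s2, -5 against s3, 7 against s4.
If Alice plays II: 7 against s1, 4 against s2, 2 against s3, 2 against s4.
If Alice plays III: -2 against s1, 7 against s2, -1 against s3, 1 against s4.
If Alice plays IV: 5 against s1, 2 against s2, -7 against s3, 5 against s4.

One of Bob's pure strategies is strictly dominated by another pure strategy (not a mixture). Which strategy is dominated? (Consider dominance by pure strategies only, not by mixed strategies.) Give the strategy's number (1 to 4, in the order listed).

Bob prefers columns that give Alice less. Compare s2 with s3: -5 < 1, 2 < 4, -1 < 7, -7 < 2.
So s3 strictly dominates s2 for Bob; s2 is strictly dominated.

2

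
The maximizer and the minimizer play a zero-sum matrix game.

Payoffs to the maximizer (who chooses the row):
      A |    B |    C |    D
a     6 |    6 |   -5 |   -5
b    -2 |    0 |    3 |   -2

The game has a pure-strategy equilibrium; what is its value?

Row minima: -5, -2 → the maximizer's maximin is -2.
Column maxima: 6, 6, 3, -2 → the minimizer's minimax is -2.
They coincide at (b, D), so the value is -2.

-2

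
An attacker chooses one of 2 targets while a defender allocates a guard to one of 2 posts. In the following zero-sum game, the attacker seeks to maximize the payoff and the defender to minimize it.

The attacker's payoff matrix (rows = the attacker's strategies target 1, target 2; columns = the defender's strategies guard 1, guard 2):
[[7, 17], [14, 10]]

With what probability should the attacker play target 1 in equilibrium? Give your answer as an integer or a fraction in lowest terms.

Row minima are 7 and 10, so the attacker's maximin is 10; column maxima are 14 and 17, so the defender's minimax is 14. These differ, so the equilibrium is in mixed strategies.
Let the attacker play target 1 with probability p. The defender is indifferent when 7p + 14(1−p) = 17p + 10(1−p), giving p = 2/7.

2/7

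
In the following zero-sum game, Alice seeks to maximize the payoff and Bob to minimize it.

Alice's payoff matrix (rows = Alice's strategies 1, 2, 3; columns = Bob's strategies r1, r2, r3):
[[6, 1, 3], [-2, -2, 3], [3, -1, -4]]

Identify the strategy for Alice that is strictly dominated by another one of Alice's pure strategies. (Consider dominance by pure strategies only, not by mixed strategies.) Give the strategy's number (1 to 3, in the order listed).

Compare 3 with 1: 6 > 3, 1 > -1, 3 > -4.
So 1 strictly dominates 3 for Alice; 3 is strictly dominated.

3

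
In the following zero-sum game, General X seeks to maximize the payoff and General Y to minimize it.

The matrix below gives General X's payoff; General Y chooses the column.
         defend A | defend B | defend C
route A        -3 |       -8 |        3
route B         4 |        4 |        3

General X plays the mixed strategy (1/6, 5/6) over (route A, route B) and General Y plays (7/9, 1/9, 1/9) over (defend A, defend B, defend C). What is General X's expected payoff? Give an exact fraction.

Against (7/9, 1/9, 1/9), each row's expected payoff is route A: -26/9; route B: 35/9.
Taking the (1/6, 5/6)-weighted average: (1/6)·(-26/9) + (5/6)·(35/9) = 149/54.

149/54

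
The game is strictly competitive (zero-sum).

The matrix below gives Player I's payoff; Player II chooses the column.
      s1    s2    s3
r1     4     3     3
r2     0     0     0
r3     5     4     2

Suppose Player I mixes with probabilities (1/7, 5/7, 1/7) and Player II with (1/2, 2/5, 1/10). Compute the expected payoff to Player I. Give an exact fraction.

39/35

Against (1/2, 2/5, 1/10), each row's expected payoff is r1: 7/2; r2: 0; r3: 43/10.
Taking the (1/7, 5/7, 1/7)-weighted average: (1/7)·(7/2) + (5/7)·(0) + (1/7)·(43/10) = 39/35.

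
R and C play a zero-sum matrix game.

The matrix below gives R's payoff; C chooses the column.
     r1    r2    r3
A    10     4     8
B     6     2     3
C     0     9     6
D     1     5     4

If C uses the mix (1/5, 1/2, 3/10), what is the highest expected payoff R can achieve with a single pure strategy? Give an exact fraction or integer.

A: (10)·(1/5) + (4)·(1/2) + (8)·(3/10) = 32/5.
B: (6)·(1/5) + (2)·(1/2) + (3)·(3/10) = 31/10.
C: (0)·(1/5) + (9)·(1/2) + (6)·(3/10) = 63/10.
D: (1)·(1/5) + (5)·(1/2) + (4)·(3/10) = 39/10.
The best pure response is A with expected payoff 32/5.

32/5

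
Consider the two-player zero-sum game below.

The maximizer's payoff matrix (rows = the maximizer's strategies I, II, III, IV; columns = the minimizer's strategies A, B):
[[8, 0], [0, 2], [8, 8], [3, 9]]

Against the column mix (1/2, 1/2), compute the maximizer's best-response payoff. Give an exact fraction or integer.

8

I: (8)·(1/2) + (0)·(1/2) = 4.
II: (0)·(1/2) + (2)·(1/2) = 1.
III: (8)·(1/2) + (8)·(1/2) = 8.
IV: (3)·(1/2) + (9)·(1/2) = 6.
The best pure response is III with expected payoff 8.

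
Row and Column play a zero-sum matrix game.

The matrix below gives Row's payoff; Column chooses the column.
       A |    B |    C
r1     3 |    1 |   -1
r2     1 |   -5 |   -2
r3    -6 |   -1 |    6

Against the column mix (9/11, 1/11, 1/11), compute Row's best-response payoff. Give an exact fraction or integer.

r1: (3)·(9/11) + (1)·(1/11) + (-1)·(1/11) = 27/11.
r2: (1)·(9/11) + (-5)·(1/11) + (-2)·(1/11) = 2/11.
r3: (-6)·(9/11) + (-1)·(1/11) + (6)·(1/11) = -49/11.
The best pure response is r1 with expected payoff 27/11.

27/11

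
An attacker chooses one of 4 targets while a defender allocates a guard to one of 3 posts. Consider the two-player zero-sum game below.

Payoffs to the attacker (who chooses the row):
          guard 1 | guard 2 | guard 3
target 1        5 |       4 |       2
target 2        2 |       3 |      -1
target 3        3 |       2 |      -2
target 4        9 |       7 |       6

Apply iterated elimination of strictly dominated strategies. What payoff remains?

Row target 3 is strictly dominated by row target 1 (5>3, 4>2, 2>-2); eliminate target 3.
Row target 2 is strictly dominated by row target 1 (5>2, 4>3, 2>-1); eliminate target 2.
Row target 1 is strictly dominated by row target 4 (9>5, 7>4, 6>2); eliminate target 1.
Column guard 1 is strictly dominated by guard 2 for the defender (7<9); eliminate guard 1.
Column guard 2 is strictly dominated by guard 3 for the defender (6<7); eliminate guard 2.
Only (target 4, guard 3) remains, with payoff 6.

6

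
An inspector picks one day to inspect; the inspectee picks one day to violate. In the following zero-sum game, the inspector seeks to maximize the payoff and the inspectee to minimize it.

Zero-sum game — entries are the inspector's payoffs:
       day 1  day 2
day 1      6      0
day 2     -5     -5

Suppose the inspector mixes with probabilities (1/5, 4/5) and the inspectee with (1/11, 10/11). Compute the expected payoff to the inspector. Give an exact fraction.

Against (1/11, 10/11), each row's expected payoff is day 1: 6/11; day 2: -5.
Taking the (1/5, 4/5)-weighted average: (1/5)·(6/11) + (4/5)·(-5) = -214/55.

-214/55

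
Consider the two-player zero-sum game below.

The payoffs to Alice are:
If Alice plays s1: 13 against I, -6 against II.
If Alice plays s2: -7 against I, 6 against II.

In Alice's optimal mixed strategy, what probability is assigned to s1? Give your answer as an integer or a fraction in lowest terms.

13/32

Row minima are -6 and -7, so Alice's maximin is -6; column maxima are 13 and 6, so Bob's minimax is 6. These differ, so the equilibrium is in mixed strategies.
Let Alice play s1 with probability p. Bob is indifferent when 13p − 7(1−p) = −6p + 6(1−p), giving p = 13/32.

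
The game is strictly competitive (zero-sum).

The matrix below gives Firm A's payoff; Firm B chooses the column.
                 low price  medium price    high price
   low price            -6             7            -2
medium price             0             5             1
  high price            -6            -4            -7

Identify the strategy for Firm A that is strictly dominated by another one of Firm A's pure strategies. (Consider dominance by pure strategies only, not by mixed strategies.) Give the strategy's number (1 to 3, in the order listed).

Compare high price with medium price: 0 > -6, 5 > -4, 1 > -7.
So medium price strictly dominates high price for Firm A; high price is strictly dominated.

3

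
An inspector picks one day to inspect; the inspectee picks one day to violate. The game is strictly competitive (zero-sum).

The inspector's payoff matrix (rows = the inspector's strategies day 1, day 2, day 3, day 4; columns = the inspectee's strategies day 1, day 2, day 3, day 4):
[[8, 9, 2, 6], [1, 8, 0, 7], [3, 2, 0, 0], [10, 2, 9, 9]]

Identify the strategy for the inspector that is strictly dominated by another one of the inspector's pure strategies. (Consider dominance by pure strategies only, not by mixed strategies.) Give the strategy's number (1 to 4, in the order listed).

3

Compare day 3 with day 1: 8 > 3, 9 > 2, 2 > 0, 6 > 0.
So day 1 strictly dominates day 3 for the inspector; day 3 is strictly dominated.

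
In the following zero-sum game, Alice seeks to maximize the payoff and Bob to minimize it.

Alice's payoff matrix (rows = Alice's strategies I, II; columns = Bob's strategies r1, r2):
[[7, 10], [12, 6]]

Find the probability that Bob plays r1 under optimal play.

4/9

Row minima are 7 and 6, so Alice's maximin is 7; column maxima are 12 and 10, so Bob's minimax is 10. These differ, so the equilibrium is in mixed strategies.
Let Bob play r1 with probability q. Alice is indifferent when 7q + 10(1−q) = 12q + 6(1−q), giving q = 4/9.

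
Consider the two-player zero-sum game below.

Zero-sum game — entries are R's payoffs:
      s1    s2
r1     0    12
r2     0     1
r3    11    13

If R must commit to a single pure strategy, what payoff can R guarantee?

11

The worst-case payoff for each row is r1: 0, r2: 0, r3: 11.
The best of these is 11.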